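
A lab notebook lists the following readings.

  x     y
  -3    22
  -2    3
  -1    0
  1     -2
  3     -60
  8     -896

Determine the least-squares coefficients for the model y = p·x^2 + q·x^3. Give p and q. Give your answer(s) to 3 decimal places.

p = -2.084, q = -1.490

Setting ∂/∂p … = 0 gives: 4276·p + 32736·q = -57676;  32736·p + 263668·q = -460992.
(Σx^2·x^2 = 4276, Σx^2·x^3 = 32736, Σx^3·x^3 = 263668, Σx^2·y = -57676, Σx^3·y = -460992.)
det = 4276·263668 − 32736² = 55798672.
p = ((-57676)·263668 − 32736·(-460992))/55798672 = -7267591/3487417; q = (4276·(-460992) − 32736·(-57676))/55798672 = -5195016/3487417.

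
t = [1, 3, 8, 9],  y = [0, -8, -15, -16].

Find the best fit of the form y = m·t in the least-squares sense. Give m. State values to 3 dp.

m = -1.858

Forming XᵀX = [[155]] and Xᵀy = [-288]ᵀ gives XᵀX·[m]ᵀ = Xᵀy.
Hence m = -288 / 155 ≈ -1.85806.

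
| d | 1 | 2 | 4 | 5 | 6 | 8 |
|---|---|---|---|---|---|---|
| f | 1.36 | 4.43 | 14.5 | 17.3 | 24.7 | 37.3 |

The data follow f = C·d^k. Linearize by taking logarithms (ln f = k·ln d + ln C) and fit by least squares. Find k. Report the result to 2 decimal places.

k = 1.59

Let Y = ln f. Fitting Y = k·ln d + ln C by least squares:
Σln d = 7.5601, Σ(ln d)² = 12.5270, Σln f = 14.1465, Σln d·ln f = 22.5982.
Normal system: [[12.5270, 7.5601]; [7.5601, 6]]·[k, ln C]ᵀ = [22.5982, 14.1465]ᵀ.
Slope k = (n·Σln d·ln f − Σln d·Σln f)/(n·Σ(ln d)² − (Σln d)²) = (6·22.5982 − 7.5601·14.1465)/18.0074 = 1.59046; ln C = (Σln f − k·Σln d)/n = 0.35375.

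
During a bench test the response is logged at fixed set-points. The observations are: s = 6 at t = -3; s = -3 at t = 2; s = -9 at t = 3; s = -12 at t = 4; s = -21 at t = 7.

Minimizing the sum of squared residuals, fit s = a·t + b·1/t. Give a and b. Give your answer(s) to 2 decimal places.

Normal-equation sums: Σt·t = 87, Σt·1/t = 5, Σ1/t·1/t = 3917/7056.
And Σt·s = -246, Σ1/t·s = -25/2.
det = 87·(3917/7056) − 5² = 54793/2352.
a = ((-246)·(3917/7056) − 5·(-25/2))/(54793/2352) = -174194/54793; b = (87·(-25/2) − 5·(-246))/(54793/2352) = 335160/54793.

a = -3.18, b = 6.12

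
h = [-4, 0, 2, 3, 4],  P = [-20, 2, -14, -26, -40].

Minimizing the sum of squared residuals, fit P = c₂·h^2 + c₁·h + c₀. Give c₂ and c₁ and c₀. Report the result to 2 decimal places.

The normal system AᵀA·[c₂, c₁, c₀]ᵀ = AᵀP is [[609, 35, 45]; [35, 45, 5]; [45, 5, 5]]·[c₂, c₁, c₀]ᵀ = [-1250, -186, -98]ᵀ.
Row-reducing yields c₂ = -60/31, c₁ = -416/155, c₀ = 78/155.

c₂ = -1.94, c₁ = -2.68, c₀ = 0.50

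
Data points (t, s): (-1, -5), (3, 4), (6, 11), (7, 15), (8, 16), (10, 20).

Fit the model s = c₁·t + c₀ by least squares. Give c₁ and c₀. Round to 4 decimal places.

Normal-equation sums: Σt·t = 259, Σt = 33, Σ1 = 6.
Moment sums: Σt·s = 516, Σs = 61.
Normal equations: [[259, 33]; [33, 6]]·[c₁, c₀]ᵀ = [516, 61]ᵀ.
Δ = 259·6 − 33² = 465.
c₁ = (516·6 − 33·61)/465 = 361/155; c₀ = (259·61 − 33·516)/465 = -1229/465.

c₁ = 2.3290, c₀ = -2.6430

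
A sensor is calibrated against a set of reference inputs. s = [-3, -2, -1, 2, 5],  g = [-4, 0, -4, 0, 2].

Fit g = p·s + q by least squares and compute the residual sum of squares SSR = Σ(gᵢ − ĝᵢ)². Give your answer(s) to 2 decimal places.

SSR = 11.51

From the data, Σs·s = 43, Σs = 1, Σ1 = 5.
Right-hand side: Σs·g = 26, Σg = -6.
So MᵀM·[p, q]ᵀ = Mᵀg: [[43, 1]; [1, 5]]·[p, q]ᵀ = [26, -6]ᵀ.
Determinant 43·5 − 1² = 214.
p = (26·5 − 1·(-6))/214 = 68/107; q = (43·(-6) − 1·26)/214 = -142/107.
Residuals: -82/107, 278/107, -218/107, 6/107, 16/107; SSR = 1232/107.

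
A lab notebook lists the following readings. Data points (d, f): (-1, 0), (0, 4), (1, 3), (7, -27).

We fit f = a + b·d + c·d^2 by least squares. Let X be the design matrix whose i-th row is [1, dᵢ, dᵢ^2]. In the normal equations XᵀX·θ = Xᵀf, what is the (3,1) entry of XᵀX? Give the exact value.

Row 3 ↔ basis d^2, column 1 ↔ basis 1, so (XᵀX)_{3,1} = Σᵢ d^2 = (1)·(1) + (0)·(1) + (1)·(1) + (49)·(1) = 51.

51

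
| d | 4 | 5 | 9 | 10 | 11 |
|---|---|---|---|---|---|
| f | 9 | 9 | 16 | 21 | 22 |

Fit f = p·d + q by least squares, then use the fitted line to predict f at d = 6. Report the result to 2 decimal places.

Sums needed: Σd·d = 343, Σd = 39, Σ1 = 5.
And Σd·f = 677, Σf = 77.
Normal equations: [[343, 39]; [39, 5]]·[p, q]ᵀ = [677, 77]ᵀ.
Eliminating q: 5·(row 1) − 39·(row 2) gives 194·p = 5·677 − 39·77 = 382, so p = 191/97.
Then q = (77 − 39·(191/97))/5 = 4/97.
At d = 6: f̂ = (191/97)·(6) + (4/97)·(1) = 1150/97.

f̂ = 11.86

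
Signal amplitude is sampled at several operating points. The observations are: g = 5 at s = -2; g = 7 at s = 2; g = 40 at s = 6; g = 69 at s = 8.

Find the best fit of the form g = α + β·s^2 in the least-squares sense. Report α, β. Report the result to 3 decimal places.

Normal-equation sums: Σ1 = 4, Σs^2 = 108, Σs^2·s^2 = 5424.
For Aᵀg: Σg = 121, Σs^2·g = 5904.
So AᵀA·[α, β]ᵀ = Aᵀg: [[4, 108]; [108, 5424]]·[α, β]ᵀ = [121, 5904]ᵀ.
Δ = 4·5424 − 108² = 10032.
α = (121·5424 − 108·5904)/10032 = 389/209; β = (4·5904 − 108·121)/10032 = 879/836.

α = 1.861, β = 1.051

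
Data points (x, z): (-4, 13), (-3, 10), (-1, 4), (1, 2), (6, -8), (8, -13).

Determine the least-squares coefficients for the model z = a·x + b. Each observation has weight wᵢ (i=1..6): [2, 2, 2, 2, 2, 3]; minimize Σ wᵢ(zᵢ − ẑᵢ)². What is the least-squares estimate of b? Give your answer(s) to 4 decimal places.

The normal equations are: 318·a + 22·b = -576;  22·a + 13·b = 3.
(Σwᵢ·x·x = 318, Σwᵢ·x = 22, Σwᵢ·1 = 13, Σwᵢ·x·z = -576, Σwᵢ·z = 3.)
Eliminating b: 13·(row 1) − 22·(row 2) gives 3650·a = 13·(-576) − 22·3 = -7554, so a = -3777/1825.
Then b = (3 − 22·(-3777/1825))/13 = 6813/1825.

b = 3.7332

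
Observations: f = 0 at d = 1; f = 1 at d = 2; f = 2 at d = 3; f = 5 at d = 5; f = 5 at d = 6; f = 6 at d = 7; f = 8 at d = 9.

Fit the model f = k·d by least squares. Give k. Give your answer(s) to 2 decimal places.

k = 0.86

Entries of AᵀA: Σd·d = 205.
Moment sums: Σd·f = 177.
So AᵀA·[k]ᵀ = Aᵀf: [[205]]·[k]ᵀ = [177]ᵀ.
Hence k = 177 / 205 ≈ 0.863415.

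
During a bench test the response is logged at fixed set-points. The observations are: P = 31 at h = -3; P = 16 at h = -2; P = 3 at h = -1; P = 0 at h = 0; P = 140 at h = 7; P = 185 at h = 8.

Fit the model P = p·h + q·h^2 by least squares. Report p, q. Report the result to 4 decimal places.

p = -1.3137, q = 3.0511

With design matrix X, XᵀX = [[127, 819]; [819, 6595]] and XᵀP = [2332, 19046]ᵀ.
det = 127·6595 − 819² = 166804.
p = (2332·6595 − 819·19046)/166804 = -109567/83402; q = (127·19046 − 819·2332)/166804 = 254467/83402.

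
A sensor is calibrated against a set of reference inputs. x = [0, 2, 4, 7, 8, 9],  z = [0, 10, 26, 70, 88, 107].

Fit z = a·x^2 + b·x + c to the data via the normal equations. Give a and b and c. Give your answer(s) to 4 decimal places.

a = 1.0371, b = 2.6289, c = 0.0316

Sums needed: Σx^2·x^2 = 13330, Σx^2·x = 1656, Σx^2 = 214, Σx·x = 214, Σx = 30, Σ1 = 6.
For Mᵀz: Σx^2·z = 18185, Σx·z = 2281, Σz = 301.
Row-reducing yields a = 16516/15925, b = 41866/15925, c = 1007/31850.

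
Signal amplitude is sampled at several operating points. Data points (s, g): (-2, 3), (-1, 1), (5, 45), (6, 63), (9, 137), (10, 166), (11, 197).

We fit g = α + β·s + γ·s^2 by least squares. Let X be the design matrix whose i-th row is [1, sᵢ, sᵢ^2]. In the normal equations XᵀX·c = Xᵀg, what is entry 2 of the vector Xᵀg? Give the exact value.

5656

Entry 2 ↔ basis s, so (Xᵀg)_{2} = Σᵢ (s)·gᵢ = (-2)·(3) + (-1)·(1) + (5)·(45) + (6)·(63) + (9)·(137) + (10)·(166) + (11)·(197) = 5656.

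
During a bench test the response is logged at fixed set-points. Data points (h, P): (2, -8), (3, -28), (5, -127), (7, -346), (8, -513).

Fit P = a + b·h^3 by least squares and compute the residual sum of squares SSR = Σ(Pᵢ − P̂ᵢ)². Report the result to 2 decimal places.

SSR = 4.37

Normal-equation sums: Σ1 = 5, Σh^3 = 1015, Σh^3·h^3 = 396211.
For AᵀP: ΣP = -1022, Σh^3·P = -398029.
Determinant 5·396211 − 1015² = 950830.
a = ((-1022)·396211 − 1015·(-398029))/950830 = -928207/950830; b = (5·(-398029) − 1015·(-1022))/950830 = -190563/190166.
Residuals: 944087/950830, 15486/475415, -362664/475415, -621714/475415, 993697/950830; SSR = 4156271/950830.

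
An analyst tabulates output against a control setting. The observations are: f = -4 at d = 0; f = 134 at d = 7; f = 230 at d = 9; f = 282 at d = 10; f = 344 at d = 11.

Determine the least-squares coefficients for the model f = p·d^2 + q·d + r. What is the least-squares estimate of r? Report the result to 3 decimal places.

r = -4.073

Compute the Gram sums: Σd^2·d^2 = 33603, Σd^2·d = 3403, Σd^2 = 351, Σd·d = 351, Σd = 37, Σ1 = 5.
Moment sums: Σd^2·f = 95020, Σd·f = 9612, Σf = 986.
Row-reducing yields p = 158161/53671, q = -40595/53671, r = -218578/53671.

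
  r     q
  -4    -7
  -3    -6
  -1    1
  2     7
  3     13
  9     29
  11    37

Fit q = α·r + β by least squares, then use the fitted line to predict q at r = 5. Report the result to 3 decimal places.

Forming MᵀM = [[241, 17]; [17, 7]] and Mᵀq = [766, 74]ᵀ gives MᵀM·[α, β]ᵀ = Mᵀq.
Eliminating β: 7·(row 1) − 17·(row 2) gives 1398·α = 7·766 − 17·74 = 4104, so α = 684/233.
Then β = (74 − 17·(684/233))/7 = 802/233.
At r = 5: q̂ = (684/233)·(5) + (802/233)·(1) = 4222/233.

q̂ = 18.120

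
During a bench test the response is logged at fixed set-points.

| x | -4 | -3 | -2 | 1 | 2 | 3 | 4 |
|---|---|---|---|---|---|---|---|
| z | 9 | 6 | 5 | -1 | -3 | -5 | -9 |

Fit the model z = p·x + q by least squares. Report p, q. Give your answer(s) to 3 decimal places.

p = -2.078, q = 0.583

AᵀA·[p, q]ᵀ = Aᵀz reads: 59·p + 1·q = -122;  1·p + 7·q = 2.
Determinant 59·7 − 1² = 412.
p = ((-122)·7 − 1·2)/412 = -214/103; q = (59·2 − 1·(-122))/412 = 60/103.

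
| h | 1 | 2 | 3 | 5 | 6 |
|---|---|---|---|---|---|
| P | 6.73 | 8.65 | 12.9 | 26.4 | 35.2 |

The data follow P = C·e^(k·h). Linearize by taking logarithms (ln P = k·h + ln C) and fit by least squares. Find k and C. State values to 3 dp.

Let Y = ln P. Fitting Y = k·h + ln C by least squares:
Σh = 17.0000, Σ(h)² = 75.0000, Σln P = 13.4558, Σh·ln P = 51.6265.
Equations: 75.0000·k + 17.0000·ln C = 51.6265;  17.0000·k + 5·ln C = 13.4558.
Δ = 75.0000·5 − (17.0000)² = 86.0000; k = (51.6265·5 − 17.0000·13.4558)/86.0000 = 0.34168, ln C = (75.0000·13.4558 − 17.0000·51.6265)/86.0000 = 1.52945, so C = exp(1.52945) = 4.61565.

k = 0.342, C = 4.616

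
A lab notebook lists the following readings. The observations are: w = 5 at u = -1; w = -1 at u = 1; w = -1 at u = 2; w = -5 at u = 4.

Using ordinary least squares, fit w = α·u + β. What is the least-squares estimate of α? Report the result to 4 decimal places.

α = -1.9231

Sums needed: Σu·u = 22, Σu = 6, Σ1 = 4.
Right-hand side: Σu·w = -28, Σw = -2.
Normal equations: [[22, 6]; [6, 4]]·[α, β]ᵀ = [-28, -2]ᵀ.
Δ = 22·4 − 6² = 52.
α = ((-28)·4 − 6·(-2))/52 = -25/13; β = (22·(-2) − 6·(-28))/52 = 31/13.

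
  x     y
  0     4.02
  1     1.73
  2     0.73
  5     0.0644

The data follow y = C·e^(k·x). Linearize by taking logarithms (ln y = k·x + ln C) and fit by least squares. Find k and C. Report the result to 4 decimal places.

Taking logs, ln y = k·x + ln C, so regress ln y on x.
Σx = 8.0000, Σ(x)² = 30.0000, Σln y = -1.1179, Σx·ln y = -13.7945.
Normal system: [[30.0000, 8.0000]; [8.0000, 4]]·[k, ln C]ᵀ = [-13.7945, -1.1179]ᵀ.
Δ = 30.0000·4 − (8.0000)² = 56.0000; k = (-13.7945·4 − 8.0000·-1.1179)/56.0000 = -0.82562, ln C = (30.0000·-1.1179 − 8.0000·-13.7945)/56.0000 = 1.37174, so C = exp(1.37174) = 3.94222.

k = -0.8256, C = 3.9422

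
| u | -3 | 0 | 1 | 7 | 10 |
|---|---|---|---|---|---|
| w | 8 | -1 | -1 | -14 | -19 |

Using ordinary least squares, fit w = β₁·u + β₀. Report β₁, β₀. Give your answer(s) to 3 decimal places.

The normal equations are: 159·β₁ + 15·β₀ = -313;  15·β₁ + 5·β₀ = -27.
(Σu·u = 159, Σu = 15, Σ1 = 5, Σu·w = -313, Σw = -27.)
Eliminating β₀: 5·(row 1) − 15·(row 2) gives 570·β₁ = 5·(-313) − 15·(-27) = -1160, so β₁ = -116/57.
Then β₀ = ((-27) − 15·(-116/57))/5 = 67/95.

β₁ = -2.035, β₀ = 0.705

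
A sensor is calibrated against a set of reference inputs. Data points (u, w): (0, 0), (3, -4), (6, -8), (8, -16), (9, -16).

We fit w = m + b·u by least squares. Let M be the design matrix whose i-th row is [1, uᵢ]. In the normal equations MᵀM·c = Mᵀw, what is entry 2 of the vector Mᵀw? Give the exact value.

Entry 2 ↔ basis u, so (Mᵀw)_{2} = Σᵢ (u)·wᵢ = (0)·(0) + (3)·(-4) + (6)·(-8) + (8)·(-16) + (9)·(-16) = -332.

-332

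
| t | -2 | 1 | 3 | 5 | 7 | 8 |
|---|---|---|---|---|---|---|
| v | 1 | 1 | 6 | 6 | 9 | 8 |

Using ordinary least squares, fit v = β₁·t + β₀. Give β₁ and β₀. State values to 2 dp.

β₁ = 0.85, β₀ = 2.07

With design matrix M, MᵀM = [[152, 22]; [22, 6]] and Mᵀv = [174, 31]ᵀ.
Δ = 152·6 − 22² = 428.
β₁ = (174·6 − 22·31)/428 = 181/214; β₀ = (152·31 − 22·174)/428 = 221/107.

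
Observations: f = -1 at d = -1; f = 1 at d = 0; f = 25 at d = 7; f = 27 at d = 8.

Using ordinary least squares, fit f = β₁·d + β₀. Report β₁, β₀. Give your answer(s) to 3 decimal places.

β₁ = 3.231, β₀ = 1.692

Entries of MᵀM: Σd·d = 114, Σd = 14, Σ1 = 4.
Moment sums: Σd·f = 392, Σf = 52.
det = 114·4 − 14² = 260.
β₁ = (392·4 − 14·52)/260 = 42/13; β₀ = (114·52 − 14·392)/260 = 22/13.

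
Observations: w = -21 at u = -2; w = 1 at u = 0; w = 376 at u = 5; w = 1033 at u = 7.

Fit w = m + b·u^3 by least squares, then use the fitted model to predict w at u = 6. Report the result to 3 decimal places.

ŵ = 650.800

Normal-equation sums: Σ1 = 4, Σu^3 = 460, Σu^3·u^3 = 133338.
And Σw = 1389, Σu^3·w = 401487.
Normal equations: [[4, 460]; [460, 133338]]·[m, b]ᵀ = [1389, 401487]ᵀ.
Eliminating b: 133338·(row 1) − 460·(row 2) gives 321752·m = 133338·1389 − 460·401487 = 522462, so m = 261231/160876.
Then b = (401487 − 460·(261231/160876))/133338 = 120876/40219.
At u = 6: ŵ = (261231/160876)·(1) + (120876/40219)·(216) = 104698095/160876.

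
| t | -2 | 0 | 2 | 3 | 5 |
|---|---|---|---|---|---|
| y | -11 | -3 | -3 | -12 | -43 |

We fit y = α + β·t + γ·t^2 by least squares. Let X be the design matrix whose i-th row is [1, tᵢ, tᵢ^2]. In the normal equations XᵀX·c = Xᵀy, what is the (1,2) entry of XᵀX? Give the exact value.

8

Row 1 ↔ basis 1, column 2 ↔ basis t, so (XᵀX)_{1,2} = Σᵢ t = (1)·(-2) + (1)·(0) + (1)·(2) + (1)·(3) + (1)·(5) = 8.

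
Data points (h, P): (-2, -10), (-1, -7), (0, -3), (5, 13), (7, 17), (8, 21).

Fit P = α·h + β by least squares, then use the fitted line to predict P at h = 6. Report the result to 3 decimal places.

The normal equations are: 143·α + 17·β = 379;  17·α + 6·β = 31.
(Σh·h = 143, Σh = 17, Σ1 = 6, Σh·P = 379, ΣP = 31.)
Determinant 143·6 − 17² = 569.
α = (379·6 − 17·31)/569 = 1747/569; β = (143·31 − 17·379)/569 = -2010/569.
At h = 6: P̂ = (1747/569)·(6) + (-2010/569)·(1) = 8472/569.

P̂ = 14.889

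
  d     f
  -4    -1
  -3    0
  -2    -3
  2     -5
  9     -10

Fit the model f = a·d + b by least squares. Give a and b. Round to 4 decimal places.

Normal-equation sums: Σd·d = 114, Σd = 2, Σ1 = 5.
And Σd·f = -90, Σf = -19.
AᵀA·[a, b]ᵀ = Aᵀf becomes [[114, 2]; [2, 5]]·[a, b]ᵀ = [-90, -19]ᵀ.
Determinant 114·5 − 2² = 566.
a = ((-90)·5 − 2·(-19))/566 = -206/283; b = (114·(-19) − 2·(-90))/566 = -993/283.

a = -0.7279, b = -3.5088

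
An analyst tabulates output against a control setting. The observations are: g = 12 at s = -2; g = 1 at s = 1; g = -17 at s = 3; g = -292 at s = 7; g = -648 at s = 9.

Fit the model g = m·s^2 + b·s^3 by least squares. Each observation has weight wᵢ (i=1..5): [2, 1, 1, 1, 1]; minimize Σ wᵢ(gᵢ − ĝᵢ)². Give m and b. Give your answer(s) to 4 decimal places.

m = 1.1354, b = -1.0147

Sums needed: Σwᵢ·s^2·s^2 = 9076, Σwᵢ·s^2·s^3 = 76036, Σwᵢ·s^3·s^3 = 649948.
For MᵀWg: Σwᵢ·s^2·g = -66852, Σwᵢ·s^3·g = -573198.
Normal equations: [[9076, 76036]; [76036, 649948]]·[m, b]ᵀ = [-66852, -573198]ᵀ.
Δ = 9076·649948 − 76036² = 117454752.
m = ((-66852)·649948 − 76036·(-573198))/117454752 = 5556643/4893948; b = (9076·(-573198) − 76036·(-66852))/117454752 = -4966099/4893948.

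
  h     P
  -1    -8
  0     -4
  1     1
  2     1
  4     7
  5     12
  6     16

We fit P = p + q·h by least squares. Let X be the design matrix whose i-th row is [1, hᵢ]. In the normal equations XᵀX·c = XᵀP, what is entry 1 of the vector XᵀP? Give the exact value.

Entry 1 ↔ basis 1, so (XᵀP)_{1} = Σᵢ Pᵢ = (1)·(-8) + (1)·(-4) + (1)·(1) + (1)·(1) + (1)·(7) + (1)·(12) + (1)·(16) = 25.

25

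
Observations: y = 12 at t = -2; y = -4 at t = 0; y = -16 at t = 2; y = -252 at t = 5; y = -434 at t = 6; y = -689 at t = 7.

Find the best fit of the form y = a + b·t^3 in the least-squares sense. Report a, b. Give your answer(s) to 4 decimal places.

Compute the Gram sums: Σ1 = 6, Σt^3 = 684, Σt^3·t^3 = 180058.
Moment sums: Σy = -1383, Σt^3·y = -361795.
So AᵀA·[a, b]ᵀ = Aᵀy: [[6, 684]; [684, 180058]]·[a, b]ᵀ = [-1383, -361795]ᵀ.
det = 6·180058 − 684² = 612492.
a = ((-1383)·180058 − 684·(-361795))/612492 = -258739/102082; b = (6·(-361795) − 684·(-1383))/612492 = -204133/102082.

a = -2.5346, b = -1.9997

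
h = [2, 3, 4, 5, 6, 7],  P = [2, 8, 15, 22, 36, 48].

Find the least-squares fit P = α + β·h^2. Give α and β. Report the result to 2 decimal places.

Setting ∂/∂α … = 0 gives: 6·α + 139·β = 131;  139·α + 4675·β = 4518.
(Σ1 = 6, Σh^2 = 139, Σh^2·h^2 = 4675, ΣP = 131, Σh^2·P = 4518.)
Determinant 6·4675 − 139² = 8729.
α = (131·4675 − 139·4518)/8729 = -15577/8729; β = (6·4518 − 139·131)/8729 = 8899/8729.

α = -1.78, β = 1.02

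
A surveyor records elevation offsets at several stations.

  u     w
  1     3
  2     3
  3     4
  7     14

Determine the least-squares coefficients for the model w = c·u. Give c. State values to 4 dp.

c = 1.8889

The normal equations are: 63·c = 119.
Hence c = 119 / 63 ≈ 1.88889.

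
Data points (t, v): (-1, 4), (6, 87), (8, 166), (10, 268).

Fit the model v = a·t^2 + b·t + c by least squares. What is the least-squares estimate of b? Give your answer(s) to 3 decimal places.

b = -3.252

Entries of XᵀX: Σt^2·t^2 = 15393, Σt^2·t = 1727, Σt^2 = 201, Σt·t = 201, Σt = 23, Σ1 = 4.
And Σt^2·v = 40560, Σt·v = 4526, Σv = 525.
Inverting the 3×3 Gram matrix, [a, b, c]ᵀ = [45509/15020, -244227/75100, -43239/18775]ᵀ.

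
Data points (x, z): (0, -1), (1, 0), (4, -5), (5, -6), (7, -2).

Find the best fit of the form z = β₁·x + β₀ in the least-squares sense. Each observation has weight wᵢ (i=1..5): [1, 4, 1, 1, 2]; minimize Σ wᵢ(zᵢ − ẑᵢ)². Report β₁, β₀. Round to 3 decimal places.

β₁ = -0.484, β₀ = -0.326

Compute the Gram sums: Σwᵢ·x·x = 143, Σwᵢ·x = 27, Σwᵢ·1 = 9.
For AᵀWz: Σwᵢ·x·z = -78, Σwᵢ·z = -16.
AᵀWA·[β₁, β₀]ᵀ = AᵀWz becomes [[143, 27]; [27, 9]]·[β₁, β₀]ᵀ = [-78, -16]ᵀ.
Eliminating β₀: 9·(row 1) − 27·(row 2) gives 558·β₁ = 9·(-78) − 27·(-16) = -270, so β₁ = -15/31.
Then β₀ = ((-16) − 27·(-15/31))/9 = -91/279.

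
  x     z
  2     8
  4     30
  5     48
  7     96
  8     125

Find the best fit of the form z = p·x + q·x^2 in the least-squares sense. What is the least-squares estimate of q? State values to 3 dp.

With design matrix A, AᵀA = [[158, 1052]; [1052, 7394]] and Aᵀz = [2048, 14416]ᵀ.
Determinant 158·7394 − 1052² = 61548.
p = (2048·7394 − 1052·14416)/61548 = -5680/15387; q = (158·14416 − 1052·2048)/61548 = 30808/15387.

q = 2.002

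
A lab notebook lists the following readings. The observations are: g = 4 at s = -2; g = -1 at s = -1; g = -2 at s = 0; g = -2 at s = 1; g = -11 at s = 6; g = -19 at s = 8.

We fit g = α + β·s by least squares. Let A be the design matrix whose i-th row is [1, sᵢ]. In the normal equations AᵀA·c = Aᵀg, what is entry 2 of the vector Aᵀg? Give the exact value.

Entry 2 ↔ basis s, so (Aᵀg)_{2} = Σᵢ (s)·gᵢ = (-2)·(4) + (-1)·(-1) + (0)·(-2) + (1)·(-2) + (6)·(-11) + (8)·(-19) = -227.

-227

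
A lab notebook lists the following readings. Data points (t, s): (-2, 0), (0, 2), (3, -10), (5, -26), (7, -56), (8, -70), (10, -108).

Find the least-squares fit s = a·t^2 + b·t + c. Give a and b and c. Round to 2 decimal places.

a = -1.01, b = -0.93, c = 2.17

From the data, Σt^2·t^2 = 17219, Σt^2·t = 1999, Σt^2 = 251, Σt·t = 251, Σt = 31, Σ1 = 7.
Right-hand side: Σt^2·s = -18764, Σt·s = -2192, Σs = -268.
Inverting the 3×3 Gram matrix, [a, b, c]ᵀ = [-65179/64344, -60091/64344, 23299/10724]ᵀ.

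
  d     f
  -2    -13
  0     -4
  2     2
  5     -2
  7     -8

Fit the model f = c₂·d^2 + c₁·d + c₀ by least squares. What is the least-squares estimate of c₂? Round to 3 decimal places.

Entries of MᵀM: Σd^2·d^2 = 3058, Σd^2·d = 468, Σd^2 = 82, Σd·d = 82, Σd = 12, Σ1 = 5.
And Σd^2·f = -486, Σd·f = -36, Σf = -25.
So MᵀM·[c₂, c₁, c₀]ᵀ = Mᵀf: [[3058, 468, 82]; [468, 82, 12]; [82, 12, 5]]·[c₂, c₁, c₀]ᵀ = [-486, -36, -25]ᵀ.
Solving the 3×3 system (Gaussian elimination) gives c₂ = -13190/21991, c₁ = 77160/21991, c₀ = -78823/21991.

c₂ = -0.600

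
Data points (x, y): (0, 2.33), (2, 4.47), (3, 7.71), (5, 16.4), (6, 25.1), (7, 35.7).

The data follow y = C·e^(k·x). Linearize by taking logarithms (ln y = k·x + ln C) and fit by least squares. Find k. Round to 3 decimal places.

With ln yᵢ as the transformed response and xᵢ as the regressor:
XᵀX = [[123.0000, 23.0000]; [23.0000, 6]], rhs = [67.4720, 13.9811]ᵀ  (here Σx = 23.0000, Σ(x)² = 123.0000, Σln y = 13.9811, Σx·ln y = 67.4720).
Δ = 123.0000·6 − (23.0000)² = 209.0000; k = (67.4720·6 − 23.0000·13.9811)/209.0000 = 0.39841, ln C = (123.0000·13.9811 − 23.0000·67.4720)/209.0000 = 0.80295.

k = 0.398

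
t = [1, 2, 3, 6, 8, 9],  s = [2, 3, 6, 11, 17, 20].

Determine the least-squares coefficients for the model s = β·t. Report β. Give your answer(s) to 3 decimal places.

The normal equations are: 195·β = 408.
(Σt·t = 195, Σt·s = 408.)
Hence β = 408 / 195 ≈ 2.09231.

β = 2.092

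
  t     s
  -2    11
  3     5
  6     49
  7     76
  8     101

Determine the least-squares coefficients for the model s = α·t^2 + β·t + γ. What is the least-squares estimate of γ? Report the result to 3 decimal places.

Entries of MᵀM: Σt^2·t^2 = 7890, Σt^2·t = 1090, Σt^2 = 162, Σt·t = 162, Σt = 22, Σ1 = 5.
Moment sums: Σt^2·s = 12041, Σt·s = 1627, Σs = 242.
Normal equations: [[7890, 1090, 162]; [1090, 162, 22]; [162, 22, 5]]·[α, β, γ]ᵀ = [12041, 1627, 242]ᵀ.
Inverting the 3×3 Gram matrix, [α, β, γ]ᵀ = [77239/37408, -124291/37408, -36279/9352]ᵀ.

γ = -3.879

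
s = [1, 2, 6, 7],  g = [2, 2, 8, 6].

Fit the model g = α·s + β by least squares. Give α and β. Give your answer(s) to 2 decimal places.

The normal system XᵀX·[α, β]ᵀ = Xᵀg is [[90, 16]; [16, 4]]·[α, β]ᵀ = [96, 18]ᵀ.
Eliminating β: 4·(row 1) − 16·(row 2) gives 104·α = 4·96 − 16·18 = 96, so α = 12/13.
Then β = (18 − 16·(12/13))/4 = 21/26.

α = 0.92, β = 0.81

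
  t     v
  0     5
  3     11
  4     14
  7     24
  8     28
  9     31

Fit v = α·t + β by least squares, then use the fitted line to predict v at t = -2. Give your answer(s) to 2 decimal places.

v̂ = -2.63

Forming XᵀX = [[219, 31]; [31, 6]] and Xᵀv = [760, 113]ᵀ gives XᵀX·[α, β]ᵀ = Xᵀv.
Eliminating β: 6·(row 1) − 31·(row 2) gives 353·α = 6·760 − 31·113 = 1057, so α = 1057/353.
Then β = (113 − 31·(1057/353))/6 = 1187/353.
At t = -2: v̂ = (1057/353)·(-2) + (1187/353)·(1) = -927/353.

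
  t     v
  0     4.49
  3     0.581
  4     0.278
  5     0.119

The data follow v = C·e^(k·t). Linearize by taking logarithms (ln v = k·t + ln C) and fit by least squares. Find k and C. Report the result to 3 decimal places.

Linearized form: ln v = k·t + ln C. From the 4 transformed points,
Σt = 12.0000, Σ(t)² = 50.0000, Σln v = -2.4499, Σt·ln v = -17.3927.
Equations: 50.0000·k + 12.0000·ln C = -17.3927;  12.0000·k + 4·ln C = -2.4499.
Slope k = (n·Σt·ln v − Σt·Σln v)/(n·Σ(t)² − (Σt)²) = (4·-17.3927 − 12.0000·-2.4499)/56.0000 = -0.71735; ln C = (Σln v − k·Σt)/n = 1.53958, so C = exp(1.53958) = 4.66264.

k = -0.717, C = 4.663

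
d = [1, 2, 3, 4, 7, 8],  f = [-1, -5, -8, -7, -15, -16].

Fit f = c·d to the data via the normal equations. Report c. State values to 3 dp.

c = -2.070

Forming AᵀA = [[143]] and Aᵀf = [-296]ᵀ gives AᵀA·[c]ᵀ = Aᵀf.
c = (-296)/143 = -2.06993.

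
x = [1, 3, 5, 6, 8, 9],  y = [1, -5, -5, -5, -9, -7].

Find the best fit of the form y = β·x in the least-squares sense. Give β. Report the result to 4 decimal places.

β = -0.9444

Normal-equation sums: Σx·x = 216.
Right-hand side: Σx·y = -204.
AᵀA·[β]ᵀ = Aᵀy becomes [[216]]·[β]ᵀ = [-204]ᵀ.
Hence β = -204 / 216 ≈ -0.944444.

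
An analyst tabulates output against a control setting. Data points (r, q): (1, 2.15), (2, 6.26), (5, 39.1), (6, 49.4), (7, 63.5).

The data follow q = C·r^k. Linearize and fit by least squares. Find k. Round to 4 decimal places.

k = 1.7835

Let Y = ln q. Fitting Y = k·ln r + ln C by least squares:
Sums: Σln r = 6.0403, Σ(ln r)² = 10.0677, Σln q = 14.3168, Σln r·ln q = 22.2371.
Normal system: [[10.0677, 6.0403]; [6.0403, 5]]·[k, ln C]ᵀ = [22.2371, 14.3168]ᵀ.
Solving (det = 13.8539): k = 1.78351, ln C = 0.70878.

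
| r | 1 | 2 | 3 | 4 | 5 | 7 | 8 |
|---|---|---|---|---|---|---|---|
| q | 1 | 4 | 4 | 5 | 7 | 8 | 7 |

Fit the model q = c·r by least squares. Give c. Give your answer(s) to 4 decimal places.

The normal system MᵀM·[c]ᵀ = Mᵀq is [[168]]·[c]ᵀ = [188]ᵀ.
c = 188/168 = 1.11905.

c = 1.1190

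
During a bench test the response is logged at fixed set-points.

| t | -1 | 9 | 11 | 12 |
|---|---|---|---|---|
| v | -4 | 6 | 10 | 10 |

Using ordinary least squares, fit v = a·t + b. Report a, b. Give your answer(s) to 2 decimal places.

a = 1.10, b = -3.03

Normal-equation sums: Σt·t = 347, Σt = 31, Σ1 = 4.
Right-hand side: Σt·v = 288, Σv = 22.
So XᵀX·[a, b]ᵀ = Xᵀv: [[347, 31]; [31, 4]]·[a, b]ᵀ = [288, 22]ᵀ.
Eliminating b: 4·(row 1) − 31·(row 2) gives 427·a = 4·288 − 31·22 = 470, so a = 470/427.
Then b = (22 − 31·(470/427))/4 = -1294/427.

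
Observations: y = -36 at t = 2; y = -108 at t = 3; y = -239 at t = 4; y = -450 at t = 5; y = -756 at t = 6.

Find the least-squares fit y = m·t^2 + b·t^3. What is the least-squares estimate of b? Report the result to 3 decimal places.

Forming MᵀM = [[2274, 12200]; [12200, 67170]] and Mᵀy = [-43406, -238046]ᵀ gives MᵀM·[m, b]ᵀ = Mᵀy.
det = 2274·67170 − 12200² = 3904580.
m = ((-43406)·67170 − 12200·(-238046))/3904580 = -570991/195229; b = (2274·(-238046) − 12200·(-43406))/3904580 = -2940851/976145.

b = -3.013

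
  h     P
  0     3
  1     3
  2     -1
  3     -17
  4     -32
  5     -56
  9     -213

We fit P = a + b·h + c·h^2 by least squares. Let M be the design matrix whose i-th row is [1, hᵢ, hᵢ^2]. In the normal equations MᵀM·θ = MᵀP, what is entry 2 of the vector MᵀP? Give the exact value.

Entry 2 ↔ basis h, so (MᵀP)_{2} = Σᵢ (h)·Pᵢ = (0)·(3) + (1)·(3) + (2)·(-1) + (3)·(-17) + (4)·(-32) + (5)·(-56) + (9)·(-213) = -2375.

-2375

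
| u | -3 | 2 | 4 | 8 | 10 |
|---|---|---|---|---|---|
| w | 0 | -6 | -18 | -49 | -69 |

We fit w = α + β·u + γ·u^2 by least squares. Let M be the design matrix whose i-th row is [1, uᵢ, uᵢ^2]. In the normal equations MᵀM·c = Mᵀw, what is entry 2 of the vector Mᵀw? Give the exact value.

-1166

Entry 2 ↔ basis u, so (Mᵀw)_{2} = Σᵢ (u)·wᵢ = (-3)·(0) + (2)·(-6) + (4)·(-18) + (8)·(-49) + (10)·(-69) = -1166.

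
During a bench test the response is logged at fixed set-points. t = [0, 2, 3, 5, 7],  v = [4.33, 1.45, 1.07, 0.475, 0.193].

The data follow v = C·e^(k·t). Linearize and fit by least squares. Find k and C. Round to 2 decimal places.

With ln vᵢ as the transformed response and tᵢ as the regressor:
Σt = 17.0000, Σ(t)² = 87.0000, Σln v = -0.4847, Σt·ln v = -14.2916.
Equations: 87.0000·k + 17.0000·ln C = -14.2916;  17.0000·k + 5·ln C = -0.4847.
Δ = 87.0000·5 − (17.0000)² = 146.0000; k = (-14.2916·5 − 17.0000·-0.4847)/146.0000 = -0.43300, ln C = (87.0000·-0.4847 − 17.0000·-14.2916)/146.0000 = 1.37525, so C = exp(1.37525) = 3.95606.

k = -0.43, C = 3.96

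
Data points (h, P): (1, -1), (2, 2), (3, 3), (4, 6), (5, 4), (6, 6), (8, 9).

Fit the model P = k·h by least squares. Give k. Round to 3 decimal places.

k = 1.058

Setting ∂/∂k … = 0 gives: 155·k = 164.
k = 164/155 = 1.05806.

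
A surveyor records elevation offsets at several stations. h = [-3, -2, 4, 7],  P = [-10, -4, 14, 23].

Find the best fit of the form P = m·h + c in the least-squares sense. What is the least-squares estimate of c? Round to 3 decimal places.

Normal-equation sums: Σh·h = 78, Σh = 6, Σ1 = 4.
And Σh·P = 255, ΣP = 23.
Determinant 78·4 − 6² = 276.
m = (255·4 − 6·23)/276 = 147/46; c = (78·23 − 6·255)/276 = 22/23.

c = 0.957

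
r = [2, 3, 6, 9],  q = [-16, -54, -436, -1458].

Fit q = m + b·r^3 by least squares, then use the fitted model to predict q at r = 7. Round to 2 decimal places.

q̂ = -686.97

Compute the Gram sums: Σ1 = 4, Σr^3 = 980, Σr^3·r^3 = 578890.
Moment sums: Σq = -1964, Σr^3·q = -1158644.
Normal equations: [[4, 980]; [980, 578890]]·[m, b]ᵀ = [-1964, -1158644]ᵀ.
Eliminating b: 578890·(row 1) − 980·(row 2) gives 1355160·m = 578890·(-1964) − 980·(-1158644) = -1468840, so m = -36721/33879.
Then b = ((-1158644) − 980·(-36721/33879))/578890 = -338732/169395.
At r = 7: q̂ = (-36721/33879)·(1) + (-338732/169395)·(343) = -116368681/169395.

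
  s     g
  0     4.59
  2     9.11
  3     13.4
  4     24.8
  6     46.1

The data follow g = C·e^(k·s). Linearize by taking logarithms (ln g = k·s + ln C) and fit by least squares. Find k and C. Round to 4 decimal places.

k = 0.3961, C = 4.4180

With ln gᵢ as the transformed response and sᵢ as the regressor:
Σs = 15.0000, Σ(s)² = 65.0000, Σln g = 13.3702, Σs·ln g = 48.0328.
Normal system: [[65.0000, 15.0000]; [15.0000, 5]]·[k, ln C]ᵀ = [48.0328, 13.3702]ᵀ.
Slope k = (n·Σs·ln g − Σs·Σln g)/(n·Σ(s)² − (Σs)²) = (5·48.0328 − 15.0000·13.3702)/100.0000 = 0.39611; ln C = (Σln g − k·Σs)/n = 1.48569, so C = exp(1.48569) = 4.41802.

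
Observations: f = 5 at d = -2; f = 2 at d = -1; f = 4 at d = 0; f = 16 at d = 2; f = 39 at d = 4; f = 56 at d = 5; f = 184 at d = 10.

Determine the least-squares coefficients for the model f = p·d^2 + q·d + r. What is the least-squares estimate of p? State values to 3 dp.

p = 1.526

Compute the Gram sums: Σd^2·d^2 = 10914, Σd^2·d = 1188, Σd^2 = 150, Σd·d = 150, Σd = 18, Σ1 = 7.
And Σd^2·f = 20510, Σd·f = 2296, Σf = 306.
Inverting the 3×3 Gram matrix, [p, q, r]ᵀ = [137869/90363, 19106/6951, 119044/30121]ᵀ.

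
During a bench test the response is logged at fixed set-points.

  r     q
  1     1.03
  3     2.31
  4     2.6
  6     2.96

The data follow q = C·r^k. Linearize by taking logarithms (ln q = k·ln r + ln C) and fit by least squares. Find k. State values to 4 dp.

Let Y = ln q. Fitting Y = k·ln r + ln C by least squares:
Σln r = 4.2767, Σ(ln r)² = 6.3392, Σln q = 2.9075, Σln r·ln q = 4.1888.
Normal system: [[6.3392, 4.2767]; [4.2767, 4]]·[k, ln C]ᵀ = [4.1888, 2.9075]ᵀ.
Solving (det = 7.0668): k = 0.61144, ln C = 0.07315.

k = 0.6114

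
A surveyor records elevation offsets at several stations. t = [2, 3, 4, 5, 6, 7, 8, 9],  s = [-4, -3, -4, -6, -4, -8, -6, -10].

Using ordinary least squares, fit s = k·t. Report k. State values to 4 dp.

Normal-equation sums: Σt·t = 284.
Right-hand side: Σt·s = -281.
XᵀX·[k]ᵀ = Xᵀs becomes [[284]]·[k]ᵀ = [-281]ᵀ.
k = (-281)/284 = -0.989437.

k = -0.9894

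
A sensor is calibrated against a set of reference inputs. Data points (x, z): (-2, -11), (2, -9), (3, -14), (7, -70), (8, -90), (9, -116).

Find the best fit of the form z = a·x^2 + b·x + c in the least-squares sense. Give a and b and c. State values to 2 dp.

a = -1.46, b = 0.79, c = -3.78

Entries of MᵀM: Σx^2·x^2 = 13171, Σx^2·x = 1611, Σx^2 = 211, Σx·x = 211, Σx = 27, Σ1 = 6.
And Σx^2·z = -18792, Σx·z = -2292, Σz = -310.
So MᵀM·[a, b, c]ᵀ = Mᵀz: [[13171, 1611, 211]; [1611, 211, 27]; [211, 27, 6]]·[a, b, c]ᵀ = [-18792, -2292, -310]ᵀ.
Solving the 3×3 system (Gaussian elimination) gives a = -169229/115676, b = 91437/115676, c = -109210/28919.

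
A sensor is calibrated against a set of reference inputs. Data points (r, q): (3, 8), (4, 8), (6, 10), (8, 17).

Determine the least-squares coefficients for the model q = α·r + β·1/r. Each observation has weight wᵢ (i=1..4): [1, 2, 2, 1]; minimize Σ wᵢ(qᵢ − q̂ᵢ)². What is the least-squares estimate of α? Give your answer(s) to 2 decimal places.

α = 1.79

Sums needed: Σwᵢ·r·r = 177, Σwᵢ·r·1/r = 6, Σwᵢ·1/r·1/r = 59/192.
Moment sums: Σwᵢ·r·q = 344, Σwᵢ·1/r·q = 97/8.
Eliminating β: (59/192)·(row 1) − 6·(row 2) gives (1177/64)·α = (59/192)·344 − 6·(97/8) = 791/24, so α = 6328/3531.
Then β = ((97/8) − 6·(6328/3531))/(59/192) = 5256/1177.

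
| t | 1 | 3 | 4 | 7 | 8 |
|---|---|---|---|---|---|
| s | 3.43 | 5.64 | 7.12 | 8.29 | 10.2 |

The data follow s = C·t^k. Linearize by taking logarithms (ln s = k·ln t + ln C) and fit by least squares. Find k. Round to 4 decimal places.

k = 0.4980

Let Y = ln s. Fitting Y = k·ln t + ln C by least squares:
AᵀA = [[11.2394, 6.5103]; [6.5103, 5]], rhs = [13.5666, 9.3628]ᵀ  (here Σln t = 6.5103, Σ(ln t)² = 11.2394, Σln s = 9.3628, Σln t·ln s = 13.5666).
Solving (det = 13.8136): k = 0.49798, ln C = 1.22416.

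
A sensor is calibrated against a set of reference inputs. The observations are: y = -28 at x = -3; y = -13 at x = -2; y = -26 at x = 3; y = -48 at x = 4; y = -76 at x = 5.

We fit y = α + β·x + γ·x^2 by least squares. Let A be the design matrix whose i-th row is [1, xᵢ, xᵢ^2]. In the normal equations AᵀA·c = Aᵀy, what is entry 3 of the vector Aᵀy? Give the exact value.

-3206

Entry 3 ↔ basis x^2, so (Aᵀy)_{3} = Σᵢ (x^2)·yᵢ = (9)·(-28) + (4)·(-13) + (9)·(-26) + (16)·(-48) + (25)·(-76) = -3206.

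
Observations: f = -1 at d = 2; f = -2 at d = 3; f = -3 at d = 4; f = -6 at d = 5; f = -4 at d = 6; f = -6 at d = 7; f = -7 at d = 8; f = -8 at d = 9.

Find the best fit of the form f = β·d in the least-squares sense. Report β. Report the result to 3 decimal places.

The normal system AᵀA·[β]ᵀ = Aᵀf is [[284]]·[β]ᵀ = [-244]ᵀ.
β = (-244)/284 = -0.859155.

β = -0.859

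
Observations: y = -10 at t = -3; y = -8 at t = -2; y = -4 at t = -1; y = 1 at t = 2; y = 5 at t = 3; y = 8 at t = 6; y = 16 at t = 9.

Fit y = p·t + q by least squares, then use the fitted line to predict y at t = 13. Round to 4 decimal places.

Sums needed: Σt·t = 144, Σt = 14, Σ1 = 7.
For Aᵀy: Σt·y = 259, Σy = 8.
Normal equations: [[144, 14]; [14, 7]]·[p, q]ᵀ = [259, 8]ᵀ.
Determinant 144·7 − 14² = 812.
p = (259·7 − 14·8)/812 = 243/116; q = (144·8 − 14·259)/812 = -1237/406.
At t = 13: ŷ = (243/116)·(13) + (-1237/406)·(1) = 19639/812.

ŷ = 24.1860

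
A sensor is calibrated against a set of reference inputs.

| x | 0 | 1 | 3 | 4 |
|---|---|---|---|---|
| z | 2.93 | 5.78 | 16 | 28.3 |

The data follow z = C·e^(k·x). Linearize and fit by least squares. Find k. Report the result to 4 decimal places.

k = 0.5554

Let Y = ln z. Fitting Y = k·x + ln C by least squares:
AᵀA = [[26.0000, 8.0000]; [8.0000, 4]], rhs = [23.4436, 8.9449]ᵀ  (here Σx = 8.0000, Σ(x)² = 26.0000, Σln z = 8.9449, Σx·ln z = 23.4436).
Δ = 26.0000·4 − (8.0000)² = 40.0000; k = (23.4436·4 − 8.0000·8.9449)/40.0000 = 0.55539, ln C = (26.0000·8.9449 − 8.0000·23.4436)/40.0000 = 1.12543.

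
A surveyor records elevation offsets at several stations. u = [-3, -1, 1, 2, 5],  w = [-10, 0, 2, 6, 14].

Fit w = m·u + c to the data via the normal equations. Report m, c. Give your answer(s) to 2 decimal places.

Normal-equation sums: Σu·u = 40, Σu = 4, Σ1 = 5.
And Σu·w = 114, Σw = 12.
AᵀA·[m, c]ᵀ = Aᵀw becomes [[40, 4]; [4, 5]]·[m, c]ᵀ = [114, 12]ᵀ.
Δ = 40·5 − 4² = 184.
m = (114·5 − 4·12)/184 = 261/92; c = (40·12 − 4·114)/184 = 3/23.

m = 2.84, c = 0.13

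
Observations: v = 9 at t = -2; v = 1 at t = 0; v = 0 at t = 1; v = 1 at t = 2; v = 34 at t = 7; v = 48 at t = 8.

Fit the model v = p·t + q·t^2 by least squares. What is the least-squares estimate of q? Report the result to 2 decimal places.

The normal equations are: 122·p + 856·q = 606;  856·p + 6530·q = 4778.
Δ = 122·6530 − 856² = 63924.
p = (606·6530 − 856·4778)/63924 = -33197/15981; q = (122·4778 − 856·606)/63924 = 16045/15981.

q = 1.00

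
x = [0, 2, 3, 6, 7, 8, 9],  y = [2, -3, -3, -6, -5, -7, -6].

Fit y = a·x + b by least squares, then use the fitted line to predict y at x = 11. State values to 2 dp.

ŷ = -8.94

Normal-equation sums: Σx·x = 243, Σx = 35, Σ1 = 7.
For Aᵀy: Σx·y = -196, Σy = -28.
Normal equations: [[243, 35]; [35, 7]]·[a, b]ᵀ = [-196, -28]ᵀ.
Δ = 243·7 − 35² = 476.
a = ((-196)·7 − 35·(-28))/476 = -14/17; b = (243·(-28) − 35·(-196))/476 = 2/17.
At x = 11: ŷ = (-14/17)·(11) + (2/17)·(1) = -152/17.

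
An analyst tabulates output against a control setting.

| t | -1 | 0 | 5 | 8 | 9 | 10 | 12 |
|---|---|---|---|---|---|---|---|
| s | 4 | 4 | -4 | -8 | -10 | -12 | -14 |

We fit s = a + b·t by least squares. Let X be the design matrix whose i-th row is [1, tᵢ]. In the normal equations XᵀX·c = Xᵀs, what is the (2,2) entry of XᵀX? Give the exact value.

415

Row 2 ↔ basis t, column 2 ↔ basis t, so (XᵀX)_{2,2} = Σᵢ (t)·(t) = (-1)·(-1) + (0)·(0) + (5)·(5) + (8)·(8) + (9)·(9) + (10)·(10) + (12)·(12) = 415.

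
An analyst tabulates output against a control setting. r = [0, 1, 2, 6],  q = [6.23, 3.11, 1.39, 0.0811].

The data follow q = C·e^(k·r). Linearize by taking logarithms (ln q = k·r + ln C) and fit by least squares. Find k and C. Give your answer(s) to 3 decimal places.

Taking logs, ln q = k·r + ln C, so regress ln q on r.
AᵀA = [[41.0000, 9.0000]; [9.0000, 4]], rhs = [-13.2792, 0.7812]ᵀ  (here Σr = 9.0000, Σ(r)² = 41.0000, Σln q = 0.7812, Σr·ln q = -13.2792).
Solving (det = 83.0000): k = -0.72467, ln C = 1.82582, so C = exp(1.82582) = 6.20790.

k = -0.725, C = 6.208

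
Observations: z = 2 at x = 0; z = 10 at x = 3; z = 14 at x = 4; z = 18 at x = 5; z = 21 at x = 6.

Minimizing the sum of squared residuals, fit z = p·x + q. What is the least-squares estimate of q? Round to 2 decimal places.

Setting ∂/∂p … = 0 gives: 86·p + 18·q = 302;  18·p + 5·q = 65.
(Σx·x = 86, Σx = 18, Σ1 = 5, Σx·z = 302, Σz = 65.)
Δ = 86·5 − 18² = 106.
p = (302·5 − 18·65)/106 = 170/53; q = (86·65 − 18·302)/106 = 77/53.

q = 1.45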